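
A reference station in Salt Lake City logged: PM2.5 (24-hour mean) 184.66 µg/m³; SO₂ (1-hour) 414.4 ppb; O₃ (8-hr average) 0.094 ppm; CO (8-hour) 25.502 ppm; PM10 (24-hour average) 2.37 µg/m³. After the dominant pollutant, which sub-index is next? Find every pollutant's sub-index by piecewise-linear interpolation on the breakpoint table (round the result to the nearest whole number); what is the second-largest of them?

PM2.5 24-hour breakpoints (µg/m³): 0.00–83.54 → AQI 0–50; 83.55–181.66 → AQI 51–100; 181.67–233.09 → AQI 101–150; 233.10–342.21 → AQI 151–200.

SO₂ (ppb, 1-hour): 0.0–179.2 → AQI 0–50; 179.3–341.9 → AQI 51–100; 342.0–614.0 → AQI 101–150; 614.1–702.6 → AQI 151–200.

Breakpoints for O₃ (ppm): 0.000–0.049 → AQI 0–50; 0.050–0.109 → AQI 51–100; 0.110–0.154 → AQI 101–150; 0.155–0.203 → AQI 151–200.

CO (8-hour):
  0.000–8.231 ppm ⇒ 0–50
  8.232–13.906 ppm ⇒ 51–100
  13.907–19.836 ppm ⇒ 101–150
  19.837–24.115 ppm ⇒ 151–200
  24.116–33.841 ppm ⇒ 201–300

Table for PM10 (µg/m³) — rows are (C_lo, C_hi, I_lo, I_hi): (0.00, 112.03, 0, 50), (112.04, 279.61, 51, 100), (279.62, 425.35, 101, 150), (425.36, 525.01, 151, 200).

PM2.5: 184.66 ∈ [181.67, 233.09] ↔ index [101, 150].
101 + (184.66−181.67)·(150−101)/(233.09−181.67) = 101 + 2.99·49/51.42 ≈ 103.85, so AQI = 104.
SO₂: row 342.0–614.0 (AQI 101–150). (150−101)·(414.4−342.0)/(614.0−342.0) + 101 = 49·72.4/272.0 + 101 ≈ 114.04 → 114.
O₃: row 0.050–0.109 (AQI 51–100). (100−51)·(0.094−0.050)/(0.109−0.050) + 51 = 49·0.044/0.059 + 51 ≈ 87.54 → 88.
CO: 25.502 lies in 24.116–33.841, so I_lo=201, I_hi=300, C_lo=24.116, C_hi=33.841.
(300−201)/(33.841−24.116) × (25.502−24.116) + 201 = 99/9.725 × 1.386 + 201 ≈ 215.11 → 215.
PM10: row 0.00–112.03 (AQI 0–50). (50−0)·(2.37−0.00)/(112.03−0.00) + 0 = 50·2.37/112.03 + 0 ≈ 1.06 → 1.
Sub-indices: PM2.5→104, SO₂→114, O₃→88, CO→215, PM10→1. Ranked high→low: 215, 114, 104, 88, 1. Second-highest sub-index = 114.

114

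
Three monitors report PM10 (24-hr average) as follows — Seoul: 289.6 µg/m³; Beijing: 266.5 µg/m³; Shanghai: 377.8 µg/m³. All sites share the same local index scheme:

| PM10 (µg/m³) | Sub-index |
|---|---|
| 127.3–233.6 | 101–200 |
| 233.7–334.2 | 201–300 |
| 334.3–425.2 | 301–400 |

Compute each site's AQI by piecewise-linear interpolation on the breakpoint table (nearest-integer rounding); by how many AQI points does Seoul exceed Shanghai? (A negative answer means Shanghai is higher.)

-92

Seoul 289.6: bracket 233.7–334.2 → index 201–300; slope 99/100.5, offset 55.9.
AQI = 201 + 99/100.5·55.9 ≈ 256.07 ⇒ 256.
Beijing: 266.5 lies in 233.7–334.2, so I_lo=201, I_hi=300, C_lo=233.7, C_hi=334.2.
(300−201)/(334.2−233.7) × (266.5−233.7) + 201 = 99/100.5 × 32.8 + 201 ≈ 233.31 → 233.
Shanghai 377.8: bracket 334.3–425.2 → index 301–400; slope 99/90.9, offset 43.5.
AQI = 301 + 99/90.9·43.5 ≈ 348.38 ⇒ 348.
AQIs: Seoul=256, Beijing=233, Shanghai=348. Seoul (256) − Shanghai (348) = -92.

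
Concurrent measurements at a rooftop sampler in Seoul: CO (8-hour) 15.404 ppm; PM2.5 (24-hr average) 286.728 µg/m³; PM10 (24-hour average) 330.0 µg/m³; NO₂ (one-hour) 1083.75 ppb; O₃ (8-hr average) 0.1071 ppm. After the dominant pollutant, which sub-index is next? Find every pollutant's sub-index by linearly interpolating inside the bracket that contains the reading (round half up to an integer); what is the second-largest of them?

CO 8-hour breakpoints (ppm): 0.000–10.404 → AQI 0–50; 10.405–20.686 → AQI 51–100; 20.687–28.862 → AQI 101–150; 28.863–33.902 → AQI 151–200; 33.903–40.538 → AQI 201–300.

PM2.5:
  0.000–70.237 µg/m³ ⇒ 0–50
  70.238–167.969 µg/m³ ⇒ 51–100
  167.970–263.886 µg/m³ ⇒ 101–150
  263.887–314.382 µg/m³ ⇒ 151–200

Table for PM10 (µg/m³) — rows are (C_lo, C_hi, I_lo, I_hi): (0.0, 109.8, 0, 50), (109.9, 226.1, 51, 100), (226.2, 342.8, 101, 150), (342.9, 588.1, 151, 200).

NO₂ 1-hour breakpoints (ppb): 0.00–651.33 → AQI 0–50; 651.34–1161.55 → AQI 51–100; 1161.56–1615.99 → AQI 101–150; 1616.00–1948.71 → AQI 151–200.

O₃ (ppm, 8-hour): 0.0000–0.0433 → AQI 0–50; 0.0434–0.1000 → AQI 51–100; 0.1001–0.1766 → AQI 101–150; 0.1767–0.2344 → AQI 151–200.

145

CO: row 10.405–20.686 (AQI 51–100). (100−51)·(15.404−10.405)/(20.686−10.405) + 51 = 49·4.999/10.281 + 51 ≈ 74.83 → 75.
PM2.5: 286.728 ∈ [263.887, 314.382] ↔ index [151, 200].
151 + (286.728−263.887)·(200−151)/(314.382−263.887) = 151 + 22.841·49/50.495 ≈ 173.16, so AQI = 173.
PM10: 330.0 ∈ [226.2, 342.8] ↔ index [101, 150].
101 + (330.0−226.2)·(150−101)/(342.8−226.2) = 101 + 103.8·49/116.6 ≈ 144.62, so AQI = 145.
NO₂ 1083.75: bracket 651.34–1161.55 → index 51–100; slope 49/510.21, offset 432.41.
AQI = 51 + 49/510.21·432.41 ≈ 92.53 ⇒ 93.
O₃: 0.1071 lies in 0.1001–0.1766, so I_lo=101, I_hi=150, C_lo=0.1001, C_hi=0.1766.
(150−101)/(0.1766−0.1001) × (0.1071−0.1001) + 101 = 49/0.0765 × 0.0070 + 101 ≈ 105.48 → 105.
Sub-indices: CO→75, PM2.5→173, PM10→145, NO₂→93, O₃→105. Ranked high→low: 173, 145, 105, 93, 75. Second-highest sub-index = 145.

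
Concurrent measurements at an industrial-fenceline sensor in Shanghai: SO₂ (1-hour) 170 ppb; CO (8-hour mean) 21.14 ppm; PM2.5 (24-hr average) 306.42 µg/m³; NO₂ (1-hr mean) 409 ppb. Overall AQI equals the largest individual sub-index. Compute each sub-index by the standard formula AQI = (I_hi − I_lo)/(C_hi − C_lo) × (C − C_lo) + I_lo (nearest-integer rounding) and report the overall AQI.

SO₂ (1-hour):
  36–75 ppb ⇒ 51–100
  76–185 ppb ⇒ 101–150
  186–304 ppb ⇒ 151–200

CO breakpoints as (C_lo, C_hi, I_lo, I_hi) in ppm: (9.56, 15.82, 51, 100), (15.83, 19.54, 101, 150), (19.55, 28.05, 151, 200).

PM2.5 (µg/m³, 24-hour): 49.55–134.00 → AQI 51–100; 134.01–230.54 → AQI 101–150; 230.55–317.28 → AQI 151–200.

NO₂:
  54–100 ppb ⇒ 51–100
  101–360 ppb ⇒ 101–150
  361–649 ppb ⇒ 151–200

SO₂: row 76–185 (AQI 101–150). (150−101)·(170−76)/(185−76) + 101 = 49·94/109 + 101 ≈ 143.26 → 143.
CO 21.14: bracket 19.55–28.05 → index 151–200; slope 49/8.50, offset 1.59.
AQI = 151 + 49/8.50·1.59 ≈ 160.17 ⇒ 160.
PM2.5: 306.42 lies in 230.55–317.28, so I_lo=151, I_hi=200, C_lo=230.55, C_hi=317.28.
(200−151)/(317.28−230.55) × (306.42−230.55) + 151 = 49/86.73 × 75.87 + 151 ≈ 193.86 → 194.
NO₂: 409 ∈ [361, 649] ↔ index [151, 200].
151 + (409−361)·(200−151)/(649−361) = 151 + 48·49/288 ≈ 159.17, so AQI = 159.
Sub-indices: SO₂→143, CO→160, PM2.5→194, NO₂→159. Overall AQI = max = 194; dominant pollutant is PM2.5.

194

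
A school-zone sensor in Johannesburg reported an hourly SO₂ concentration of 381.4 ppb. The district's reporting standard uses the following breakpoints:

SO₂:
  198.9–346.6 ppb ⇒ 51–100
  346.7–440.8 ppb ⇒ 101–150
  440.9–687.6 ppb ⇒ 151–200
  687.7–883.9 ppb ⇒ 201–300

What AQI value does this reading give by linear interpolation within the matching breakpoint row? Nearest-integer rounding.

SO₂: 381.4 ∈ [346.7, 440.8] ↔ index [101, 150].
101 + (381.4−346.7)·(150−101)/(440.8−346.7) = 101 + 34.7·49/94.1 ≈ 119.07, so AQI = 119.

119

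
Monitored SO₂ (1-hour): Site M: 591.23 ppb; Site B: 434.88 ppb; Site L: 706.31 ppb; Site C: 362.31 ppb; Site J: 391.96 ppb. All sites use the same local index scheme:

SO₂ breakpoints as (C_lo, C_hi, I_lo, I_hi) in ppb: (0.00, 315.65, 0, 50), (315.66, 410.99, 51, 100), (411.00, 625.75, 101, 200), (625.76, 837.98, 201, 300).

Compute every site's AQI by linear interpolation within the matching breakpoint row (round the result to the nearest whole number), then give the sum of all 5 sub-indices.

700

Site M: row 411.00–625.75 (AQI 101–200). (200−101)·(591.23−411.00)/(625.75−411.00) + 101 = 99·180.23/214.75 + 101 ≈ 184.09 → 184.
Site B 434.88: bracket 411.00–625.75 → index 101–200; slope 99/214.75, offset 23.88.
AQI = 101 + 99/214.75·23.88 ≈ 112.01 ⇒ 112.
Site L: row 625.76–837.98 (AQI 201–300). (300−201)·(706.31−625.76)/(837.98−625.76) + 201 = 99·80.55/212.22 + 201 ≈ 238.58 → 239.
Site C: 362.31 lies in 315.66–410.99, so I_lo=51, I_hi=100, C_lo=315.66, C_hi=410.99.
(100−51)/(410.99−315.66) × (362.31−315.66) + 51 = 49/95.33 × 46.65 + 51 ≈ 74.98 → 75.
Site J: 391.96 ∈ [315.66, 410.99] ↔ index [51, 100].
51 + (391.96−315.66)·(100−51)/(410.99−315.66) = 51 + 76.30·49/95.33 ≈ 90.22, so AQI = 90.
AQIs: Site M=184, Site B=112, Site L=239, Site C=75, Site J=90. Sum = 184 + 112 + 239 + 75 + 90 = 700.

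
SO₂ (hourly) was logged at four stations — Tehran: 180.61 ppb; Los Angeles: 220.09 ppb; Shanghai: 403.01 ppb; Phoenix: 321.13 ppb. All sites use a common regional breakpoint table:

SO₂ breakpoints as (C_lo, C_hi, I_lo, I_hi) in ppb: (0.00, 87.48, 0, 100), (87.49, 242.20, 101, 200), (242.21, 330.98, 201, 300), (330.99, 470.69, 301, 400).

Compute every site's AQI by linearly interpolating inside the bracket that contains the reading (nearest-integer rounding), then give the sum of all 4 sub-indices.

Tehran 180.61: bracket 87.49–242.20 → index 101–200; slope 99/154.71, offset 93.12.
AQI = 101 + 99/154.71·93.12 ≈ 160.59 ⇒ 161.
Los Angeles: row 87.49–242.20 (AQI 101–200). (200−101)·(220.09−87.49)/(242.20−87.49) + 101 = 99·132.60/154.71 + 101 ≈ 185.85 → 186.
Shanghai 403.01: bracket 330.99–470.69 → index 301–400; slope 99/139.70, offset 72.02.
AQI = 301 + 99/139.70·72.02 ≈ 352.04 ⇒ 352.
Phoenix 321.13: bracket 242.21–330.98 → index 201–300; slope 99/88.77, offset 78.92.
AQI = 201 + 99/88.77·78.92 ≈ 289.01 ⇒ 289.
AQIs: Tehran=161, Los Angeles=186, Shanghai=352, Phoenix=289. Sum = 161 + 186 + 352 + 289 = 988.

988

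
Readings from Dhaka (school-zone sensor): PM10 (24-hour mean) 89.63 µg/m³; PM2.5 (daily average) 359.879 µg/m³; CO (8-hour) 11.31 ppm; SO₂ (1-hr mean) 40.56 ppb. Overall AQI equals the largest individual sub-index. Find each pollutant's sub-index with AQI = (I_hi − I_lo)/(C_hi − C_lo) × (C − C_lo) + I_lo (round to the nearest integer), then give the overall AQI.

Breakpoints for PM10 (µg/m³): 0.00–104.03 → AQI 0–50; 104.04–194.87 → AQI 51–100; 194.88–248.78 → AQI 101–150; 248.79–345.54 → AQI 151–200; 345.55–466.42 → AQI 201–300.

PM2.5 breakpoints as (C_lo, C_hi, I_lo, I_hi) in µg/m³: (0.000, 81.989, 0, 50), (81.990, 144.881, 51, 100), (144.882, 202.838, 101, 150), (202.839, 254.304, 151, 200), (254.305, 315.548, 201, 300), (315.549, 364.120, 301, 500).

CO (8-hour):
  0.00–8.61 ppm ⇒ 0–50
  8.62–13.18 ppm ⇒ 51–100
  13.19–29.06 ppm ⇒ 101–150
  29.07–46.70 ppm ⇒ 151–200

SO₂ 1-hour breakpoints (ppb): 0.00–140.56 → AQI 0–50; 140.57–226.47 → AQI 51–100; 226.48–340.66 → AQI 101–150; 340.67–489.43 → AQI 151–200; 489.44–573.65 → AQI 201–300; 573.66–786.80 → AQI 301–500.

483

PM10: 89.63 lies in 0.00–104.03, so I_lo=0, I_hi=50, C_lo=0.00, C_hi=104.03.
(50−0)/(104.03−0.00) × (89.63−0.00) + 0 = 50/104.03 × 89.63 + 0 ≈ 43.08 → 43.
PM2.5: row 315.549–364.120 (AQI 301–500). (500−301)·(359.879−315.549)/(364.120−315.549) + 301 = 199·44.330/48.571 + 301 ≈ 482.62 → 483.
CO: 11.31 ∈ [8.62, 13.18] ↔ index [51, 100].
51 + (11.31−8.62)·(100−51)/(13.18−8.62) = 51 + 2.69·49/4.56 ≈ 79.91, so AQI = 80.
SO₂: 40.56 lies in 0.00–140.56, so I_lo=0, I_hi=50, C_lo=0.00, C_hi=140.56.
(50−0)/(140.56−0.00) × (40.56−0.00) + 0 = 50/140.56 × 40.56 + 0 ≈ 14.43 → 14.
Sub-indices: PM10→43, PM2.5→483, CO→80, SO₂→14. Overall AQI = max = 483; dominant pollutant is PM2.5.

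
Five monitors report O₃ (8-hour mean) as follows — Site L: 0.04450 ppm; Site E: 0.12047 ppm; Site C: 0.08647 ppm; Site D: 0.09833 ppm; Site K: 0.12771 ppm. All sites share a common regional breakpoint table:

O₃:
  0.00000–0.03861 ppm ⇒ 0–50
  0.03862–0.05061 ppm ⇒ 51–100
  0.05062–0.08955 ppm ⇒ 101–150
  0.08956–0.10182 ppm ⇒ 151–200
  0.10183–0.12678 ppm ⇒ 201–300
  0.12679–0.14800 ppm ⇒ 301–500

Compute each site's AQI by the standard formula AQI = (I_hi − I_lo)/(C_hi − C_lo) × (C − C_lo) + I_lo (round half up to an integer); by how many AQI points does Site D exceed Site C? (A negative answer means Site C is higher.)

Site L: 0.04450 ∈ [0.03862, 0.05061] ↔ index [51, 100].
51 + (0.04450−0.03862)·(100−51)/(0.05061−0.03862) = 51 + 0.00588·49/0.01199 ≈ 75.03, so AQI = 75.
Site E: 0.12047 lies in 0.10183–0.12678, so I_lo=201, I_hi=300, C_lo=0.10183, C_hi=0.12678.
(300−201)/(0.12678−0.10183) × (0.12047−0.10183) + 201 = 99/0.02495 × 0.01864 + 201 ≈ 274.96 → 275.
Site C 0.08647: bracket 0.05062–0.08955 → index 101–150; slope 49/0.03893, offset 0.03585.
AQI = 101 + 49/0.03893·0.03585 ≈ 146.12 ⇒ 146.
Site D: 0.09833 lies in 0.08956–0.10182, so I_lo=151, I_hi=200, C_lo=0.08956, C_hi=0.10182.
(200−151)/(0.10182−0.08956) × (0.09833−0.08956) + 151 = 49/0.01226 × 0.00877 + 151 ≈ 186.05 → 186.
Site K: 0.12771 ∈ [0.12679, 0.14800] ↔ index [301, 500].
301 + (0.12771−0.12679)·(500−301)/(0.14800−0.12679) = 301 + 0.00092·199/0.02121 ≈ 309.63, so AQI = 310.
AQIs: Site L=75, Site E=275, Site C=146, Site D=186, Site K=310. Site D (186) − Site C (146) = 40.

40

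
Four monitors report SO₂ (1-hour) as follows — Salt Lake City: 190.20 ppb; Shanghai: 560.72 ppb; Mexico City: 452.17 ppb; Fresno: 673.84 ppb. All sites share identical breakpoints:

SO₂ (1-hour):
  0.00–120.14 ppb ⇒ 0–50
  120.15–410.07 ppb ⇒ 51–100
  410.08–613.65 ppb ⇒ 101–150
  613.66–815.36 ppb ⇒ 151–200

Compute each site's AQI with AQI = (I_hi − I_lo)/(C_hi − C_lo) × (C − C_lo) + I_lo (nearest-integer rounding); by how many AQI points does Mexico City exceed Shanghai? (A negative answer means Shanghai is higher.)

Salt Lake City: row 120.15–410.07 (AQI 51–100). (100−51)·(190.20−120.15)/(410.07−120.15) + 51 = 49·70.05/289.92 + 51 ≈ 62.84 → 63.
Shanghai: row 410.08–613.65 (AQI 101–150). (150−101)·(560.72−410.08)/(613.65−410.08) + 101 = 49·150.64/203.57 + 101 ≈ 137.26 → 137.
Mexico City 452.17: bracket 410.08–613.65 → index 101–150; slope 49/203.57, offset 42.09.
AQI = 101 + 49/203.57·42.09 ≈ 111.13 ⇒ 111.
Fresno: 673.84 lies in 613.66–815.36, so I_lo=151, I_hi=200, C_lo=613.66, C_hi=815.36.
(200−151)/(815.36−613.66) × (673.84−613.66) + 151 = 49/201.70 × 60.18 + 151 ≈ 165.62 → 166.
AQIs: Salt Lake City=63, Shanghai=137, Mexico City=111, Fresno=166. Mexico City (111) − Shanghai (137) = -26.

-26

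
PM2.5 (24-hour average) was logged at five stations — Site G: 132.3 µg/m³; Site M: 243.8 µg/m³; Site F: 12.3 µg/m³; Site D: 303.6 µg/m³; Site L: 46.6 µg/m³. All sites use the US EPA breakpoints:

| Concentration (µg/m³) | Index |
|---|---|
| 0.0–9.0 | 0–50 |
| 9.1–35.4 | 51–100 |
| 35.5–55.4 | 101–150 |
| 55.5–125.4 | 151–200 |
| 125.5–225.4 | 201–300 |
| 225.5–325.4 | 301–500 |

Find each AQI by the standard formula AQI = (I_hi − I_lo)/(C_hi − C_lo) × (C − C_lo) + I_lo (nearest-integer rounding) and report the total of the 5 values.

Site G 132.3: bracket 125.5–225.4 → index 201–300; slope 99/99.9, offset 6.8.
AQI = 201 + 99/99.9·6.8 ≈ 207.74 ⇒ 208.
Site M: 243.8 lies in 225.5–325.4, so I_lo=301, I_hi=500, C_lo=225.5, C_hi=325.4.
(500−301)/(325.4−225.5) × (243.8−225.5) + 301 = 199/99.9 × 18.3 + 301 ≈ 337.45 → 337.
Site F 12.3: bracket 9.1–35.4 → index 51–100; slope 49/26.3, offset 3.2.
AQI = 51 + 49/26.3·3.2 ≈ 56.96 ⇒ 57.
Site D: row 225.5–325.4 (AQI 301–500). (500−301)·(303.6−225.5)/(325.4−225.5) + 301 = 199·78.1/99.9 + 301 ≈ 456.57 → 457.
Site L: 46.6 ∈ [35.5, 55.4] ↔ index [101, 150].
101 + (46.6−35.5)·(150−101)/(55.4−35.5) = 101 + 11.1·49/19.9 ≈ 128.33, so AQI = 128.
AQIs: Site G=208, Site M=337, Site F=57, Site D=457, Site L=128. Sum = 208 + 337 + 57 + 457 + 128 = 1187.

1187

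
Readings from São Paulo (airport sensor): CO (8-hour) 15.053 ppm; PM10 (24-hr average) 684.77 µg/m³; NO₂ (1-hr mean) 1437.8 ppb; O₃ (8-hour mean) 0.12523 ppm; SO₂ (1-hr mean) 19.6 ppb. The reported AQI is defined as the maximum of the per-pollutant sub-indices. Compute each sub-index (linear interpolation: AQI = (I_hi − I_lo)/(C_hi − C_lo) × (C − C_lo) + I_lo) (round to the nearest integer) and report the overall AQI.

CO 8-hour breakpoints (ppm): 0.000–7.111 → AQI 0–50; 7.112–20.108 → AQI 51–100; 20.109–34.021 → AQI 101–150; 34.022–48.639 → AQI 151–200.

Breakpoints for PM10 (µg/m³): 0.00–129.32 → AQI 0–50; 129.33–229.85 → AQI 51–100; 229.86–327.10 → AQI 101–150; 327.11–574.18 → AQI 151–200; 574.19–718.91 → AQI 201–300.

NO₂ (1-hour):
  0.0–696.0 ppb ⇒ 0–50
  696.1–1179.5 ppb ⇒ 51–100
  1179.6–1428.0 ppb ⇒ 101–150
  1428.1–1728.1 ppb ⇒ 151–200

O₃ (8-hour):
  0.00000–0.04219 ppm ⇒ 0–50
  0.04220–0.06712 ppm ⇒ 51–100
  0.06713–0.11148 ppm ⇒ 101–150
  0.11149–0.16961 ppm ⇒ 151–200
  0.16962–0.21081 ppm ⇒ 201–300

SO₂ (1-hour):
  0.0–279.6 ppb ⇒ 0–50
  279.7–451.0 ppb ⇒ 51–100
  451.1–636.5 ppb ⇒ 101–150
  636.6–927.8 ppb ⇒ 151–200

CO: 15.053 lies in 7.112–20.108, so I_lo=51, I_hi=100, C_lo=7.112, C_hi=20.108.
(100−51)/(20.108−7.112) × (15.053−7.112) + 51 = 49/12.996 × 7.941 + 51 ≈ 80.94 → 81.
PM10: 684.77 ∈ [574.19, 718.91] ↔ index [201, 300].
201 + (684.77−574.19)·(300−201)/(718.91−574.19) = 201 + 110.58·99/144.72 ≈ 276.65, so AQI = 277.
NO₂ 1437.8: bracket 1428.1–1728.1 → index 151–200; slope 49/300.0, offset 9.7.
AQI = 151 + 49/300.0·9.7 ≈ 152.58 ⇒ 153.
O₃: 0.12523 lies in 0.11149–0.16961, so I_lo=151, I_hi=200, C_lo=0.11149, C_hi=0.16961.
(200−151)/(0.16961−0.11149) × (0.12523−0.11149) + 151 = 49/0.05812 × 0.01374 + 151 ≈ 162.58 → 163.
SO₂: row 0.0–279.6 (AQI 0–50). (50−0)·(19.6−0.0)/(279.6−0.0) + 0 = 50·19.6/279.6 + 0 ≈ 3.51 → 4.
Sub-indices: CO→81, PM10→277, NO₂→153, O₃→163, SO₂→4. Overall AQI = max = 277; dominant pollutant is PM10.
AQI 277: Very Unhealthy.

277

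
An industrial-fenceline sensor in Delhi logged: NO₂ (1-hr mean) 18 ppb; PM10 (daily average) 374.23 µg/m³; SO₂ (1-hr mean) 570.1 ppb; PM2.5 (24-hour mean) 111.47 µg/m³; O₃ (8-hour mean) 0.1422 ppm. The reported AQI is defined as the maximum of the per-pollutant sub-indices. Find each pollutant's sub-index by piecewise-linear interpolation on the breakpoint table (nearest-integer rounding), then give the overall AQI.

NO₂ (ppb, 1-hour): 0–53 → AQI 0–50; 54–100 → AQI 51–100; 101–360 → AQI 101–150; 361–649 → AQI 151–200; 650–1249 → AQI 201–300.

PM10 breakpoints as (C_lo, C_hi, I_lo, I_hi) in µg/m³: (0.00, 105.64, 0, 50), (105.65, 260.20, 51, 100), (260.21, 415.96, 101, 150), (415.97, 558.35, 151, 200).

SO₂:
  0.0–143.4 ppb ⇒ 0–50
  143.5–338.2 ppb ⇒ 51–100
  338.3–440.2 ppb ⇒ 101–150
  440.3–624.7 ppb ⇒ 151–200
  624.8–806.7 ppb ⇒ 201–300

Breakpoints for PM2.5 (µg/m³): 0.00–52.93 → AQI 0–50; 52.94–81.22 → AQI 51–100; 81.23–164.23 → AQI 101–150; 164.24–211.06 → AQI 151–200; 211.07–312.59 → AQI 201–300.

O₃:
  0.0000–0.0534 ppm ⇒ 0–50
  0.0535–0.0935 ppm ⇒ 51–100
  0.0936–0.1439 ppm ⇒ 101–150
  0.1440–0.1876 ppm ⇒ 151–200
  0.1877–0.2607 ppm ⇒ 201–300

NO₂ 18: bracket 0–53 → index 0–50; slope 50/53, offset 18.
AQI = 0 + 50/53·18 ≈ 16.98 ⇒ 17.
PM10: 374.23 lies in 260.21–415.96, so I_lo=101, I_hi=150, C_lo=260.21, C_hi=415.96.
(150−101)/(415.96−260.21) × (374.23−260.21) + 101 = 49/155.75 × 114.02 + 101 ≈ 136.87 → 137.
SO₂: row 440.3–624.7 (AQI 151–200). (200−151)·(570.1−440.3)/(624.7−440.3) + 151 = 49·129.8/184.4 + 151 ≈ 185.49 → 185.
PM2.5: 111.47 ∈ [81.23, 164.23] ↔ index [101, 150].
101 + (111.47−81.23)·(150−101)/(164.23−81.23) = 101 + 30.24·49/83.00 ≈ 118.85, so AQI = 119.
O₃: 0.1422 ∈ [0.0936, 0.1439] ↔ index [101, 150].
101 + (0.1422−0.0936)·(150−101)/(0.1439−0.0936) = 101 + 0.0486·49/0.0503 ≈ 148.34, so AQI = 148.
Sub-indices: NO₂→17, PM10→137, SO₂→185, PM2.5→119, O₃→148. Overall AQI = max = 185; dominant pollutant is SO₂.

185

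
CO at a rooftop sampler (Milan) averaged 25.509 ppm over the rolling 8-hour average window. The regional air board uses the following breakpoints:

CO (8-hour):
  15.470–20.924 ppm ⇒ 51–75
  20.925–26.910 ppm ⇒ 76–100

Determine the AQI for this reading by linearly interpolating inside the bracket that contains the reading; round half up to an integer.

94

CO: 25.509 ∈ [20.925, 26.910] ↔ index [76, 100].
76 + (25.509−20.925)·(100−76)/(26.910−20.925) = 76 + 4.584·24/5.985 ≈ 94.38, so AQI = 94.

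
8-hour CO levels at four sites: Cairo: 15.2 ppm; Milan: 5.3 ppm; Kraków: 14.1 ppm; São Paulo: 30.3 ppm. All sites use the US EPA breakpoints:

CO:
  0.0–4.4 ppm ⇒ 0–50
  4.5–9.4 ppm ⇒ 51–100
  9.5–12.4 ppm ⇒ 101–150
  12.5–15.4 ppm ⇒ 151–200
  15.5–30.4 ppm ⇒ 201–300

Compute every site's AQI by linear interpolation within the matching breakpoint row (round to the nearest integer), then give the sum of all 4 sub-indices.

733

Cairo: 15.2 lies in 12.5–15.4, so I_lo=151, I_hi=200, C_lo=12.5, C_hi=15.4.
(200−151)/(15.4−12.5) × (15.2−12.5) + 151 = 49/2.9 × 2.7 + 151 ≈ 196.62 → 197.
Milan 5.3: bracket 4.5–9.4 → index 51–100; slope 49/4.9, offset 0.8.
AQI = 51 + 49/4.9·0.8 ≈ 59.00 ⇒ 59.
Kraków 14.1: bracket 12.5–15.4 → index 151–200; slope 49/2.9, offset 1.6.
AQI = 151 + 49/2.9·1.6 ≈ 178.03 ⇒ 178.
São Paulo: row 15.5–30.4 (AQI 201–300). (300−201)·(30.3−15.5)/(30.4−15.5) + 201 = 99·14.8/14.9 + 201 ≈ 299.34 → 299.
AQIs: Cairo=197, Milan=59, Kraków=178, São Paulo=299. Sum = 197 + 59 + 178 + 299 = 733.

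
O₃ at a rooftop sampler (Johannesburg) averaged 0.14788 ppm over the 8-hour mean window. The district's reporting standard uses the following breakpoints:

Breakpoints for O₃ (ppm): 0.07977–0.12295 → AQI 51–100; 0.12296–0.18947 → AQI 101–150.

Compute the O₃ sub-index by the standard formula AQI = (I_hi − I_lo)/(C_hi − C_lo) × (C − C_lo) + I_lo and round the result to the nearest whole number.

O₃: 0.14788 lies in 0.12296–0.18947, so I_lo=101, I_hi=150, C_lo=0.12296, C_hi=0.18947.
(150−101)/(0.18947−0.12296) × (0.14788−0.12296) + 101 = 49/0.06651 × 0.02492 + 101 ≈ 119.36 → 119.

119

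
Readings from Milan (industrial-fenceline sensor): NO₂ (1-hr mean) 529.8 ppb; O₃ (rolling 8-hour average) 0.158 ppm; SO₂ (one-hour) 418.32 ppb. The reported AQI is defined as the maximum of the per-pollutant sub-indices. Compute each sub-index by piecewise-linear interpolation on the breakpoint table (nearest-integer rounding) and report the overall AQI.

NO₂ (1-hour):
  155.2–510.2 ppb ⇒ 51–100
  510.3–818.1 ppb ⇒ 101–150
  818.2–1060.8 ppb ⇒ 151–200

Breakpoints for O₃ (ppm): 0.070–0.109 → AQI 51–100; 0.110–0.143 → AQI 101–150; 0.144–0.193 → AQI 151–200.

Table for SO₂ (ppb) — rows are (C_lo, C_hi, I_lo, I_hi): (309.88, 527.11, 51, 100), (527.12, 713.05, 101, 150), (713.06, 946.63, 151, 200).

NO₂ 529.8: bracket 510.3–818.1 → index 101–150; slope 49/307.8, offset 19.5.
AQI = 101 + 49/307.8·19.5 ≈ 104.10 ⇒ 104.
O₃ 0.158: bracket 0.144–0.193 → index 151–200; slope 49/0.049, offset 0.014.
AQI = 151 + 49/0.049·0.014 ≈ 165.00 ⇒ 165.
SO₂: 418.32 ∈ [309.88, 527.11] ↔ index [51, 100].
51 + (418.32−309.88)·(100−51)/(527.11−309.88) = 51 + 108.44·49/217.23 ≈ 75.46, so AQI = 75.
Sub-indices: NO₂→104, O₃→165, SO₂→75. Overall AQI = max = 165; dominant pollutant is O₃.

165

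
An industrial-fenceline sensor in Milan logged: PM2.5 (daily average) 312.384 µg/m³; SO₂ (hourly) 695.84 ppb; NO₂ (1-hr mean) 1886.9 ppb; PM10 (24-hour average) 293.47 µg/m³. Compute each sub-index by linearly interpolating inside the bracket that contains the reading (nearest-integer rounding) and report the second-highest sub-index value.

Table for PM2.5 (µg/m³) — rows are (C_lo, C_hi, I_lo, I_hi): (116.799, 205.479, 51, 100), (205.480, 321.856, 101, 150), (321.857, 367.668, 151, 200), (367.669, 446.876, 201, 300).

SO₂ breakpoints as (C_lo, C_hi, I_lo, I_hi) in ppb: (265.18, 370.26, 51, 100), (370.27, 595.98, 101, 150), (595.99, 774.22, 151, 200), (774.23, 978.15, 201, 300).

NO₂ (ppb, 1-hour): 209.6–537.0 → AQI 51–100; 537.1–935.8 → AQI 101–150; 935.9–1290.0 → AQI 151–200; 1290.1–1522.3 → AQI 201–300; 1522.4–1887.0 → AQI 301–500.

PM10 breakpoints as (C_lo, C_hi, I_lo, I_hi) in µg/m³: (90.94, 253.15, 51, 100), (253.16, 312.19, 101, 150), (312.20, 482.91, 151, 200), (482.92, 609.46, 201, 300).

PM2.5: row 205.480–321.856 (AQI 101–150). (150−101)·(312.384−205.480)/(321.856−205.480) + 101 = 49·106.904/116.376 + 101 ≈ 146.01 → 146.
SO₂: row 595.99–774.22 (AQI 151–200). (200−151)·(695.84−595.99)/(774.22−595.99) + 151 = 49·99.85/178.23 + 151 ≈ 178.45 → 178.
NO₂: row 1522.4–1887.0 (AQI 301–500). (500−301)·(1886.9−1522.4)/(1887.0−1522.4) + 301 = 199·364.5/364.6 + 301 ≈ 499.95 → 500.
PM10: row 253.16–312.19 (AQI 101–150). (150−101)·(293.47−253.16)/(312.19−253.16) + 101 = 49·40.31/59.03 + 101 ≈ 134.46 → 134.
Sub-indices: PM2.5→146, SO₂→178, NO₂→500, PM10→134. Ranked high→low: 500, 178, 146, 134. Second-highest sub-index = 178.

178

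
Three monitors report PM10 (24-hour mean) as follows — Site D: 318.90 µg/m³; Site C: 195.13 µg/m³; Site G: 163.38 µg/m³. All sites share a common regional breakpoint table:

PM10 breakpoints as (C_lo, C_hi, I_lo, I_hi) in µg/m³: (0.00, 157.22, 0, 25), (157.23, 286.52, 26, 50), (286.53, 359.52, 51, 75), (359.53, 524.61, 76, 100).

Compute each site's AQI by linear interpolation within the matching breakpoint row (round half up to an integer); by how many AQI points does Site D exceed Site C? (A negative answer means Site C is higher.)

29

Site D 318.90: bracket 286.53–359.52 → index 51–75; slope 24/72.99, offset 32.37.
AQI = 51 + 24/72.99·32.37 ≈ 61.64 ⇒ 62.
Site C: row 157.23–286.52 (AQI 26–50). (50−26)·(195.13−157.23)/(286.52−157.23) + 26 = 24·37.90/129.29 + 26 ≈ 33.04 → 33.
Site G: 163.38 lies in 157.23–286.52, so I_lo=26, I_hi=50, C_lo=157.23, C_hi=286.52.
(50−26)/(286.52−157.23) × (163.38−157.23) + 26 = 24/129.29 × 6.15 + 26 ≈ 27.14 → 27.
AQIs: Site D=62, Site C=33, Site G=27. Site D (62) − Site C (33) = 29.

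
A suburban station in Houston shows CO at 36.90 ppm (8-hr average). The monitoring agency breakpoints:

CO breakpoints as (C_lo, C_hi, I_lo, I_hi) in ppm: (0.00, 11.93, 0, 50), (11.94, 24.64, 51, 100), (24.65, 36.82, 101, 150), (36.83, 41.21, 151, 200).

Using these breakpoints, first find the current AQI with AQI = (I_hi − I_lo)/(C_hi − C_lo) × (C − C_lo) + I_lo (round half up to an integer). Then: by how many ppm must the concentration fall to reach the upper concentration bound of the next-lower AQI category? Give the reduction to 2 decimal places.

CO 36.90: bracket 36.83–41.21 → index 151–200; slope 49/4.38, offset 0.07.
AQI = 151 + 49/4.38·0.07 ≈ 151.78 ⇒ 152.
Current AQI 152 is in the Unhealthy range (151–200). The next-lower category tops out at AQI 150, whose upper concentration bound is 36.82 ppm.
Reduction needed = 36.90 − 36.82 = 0.08 ppm.

0.08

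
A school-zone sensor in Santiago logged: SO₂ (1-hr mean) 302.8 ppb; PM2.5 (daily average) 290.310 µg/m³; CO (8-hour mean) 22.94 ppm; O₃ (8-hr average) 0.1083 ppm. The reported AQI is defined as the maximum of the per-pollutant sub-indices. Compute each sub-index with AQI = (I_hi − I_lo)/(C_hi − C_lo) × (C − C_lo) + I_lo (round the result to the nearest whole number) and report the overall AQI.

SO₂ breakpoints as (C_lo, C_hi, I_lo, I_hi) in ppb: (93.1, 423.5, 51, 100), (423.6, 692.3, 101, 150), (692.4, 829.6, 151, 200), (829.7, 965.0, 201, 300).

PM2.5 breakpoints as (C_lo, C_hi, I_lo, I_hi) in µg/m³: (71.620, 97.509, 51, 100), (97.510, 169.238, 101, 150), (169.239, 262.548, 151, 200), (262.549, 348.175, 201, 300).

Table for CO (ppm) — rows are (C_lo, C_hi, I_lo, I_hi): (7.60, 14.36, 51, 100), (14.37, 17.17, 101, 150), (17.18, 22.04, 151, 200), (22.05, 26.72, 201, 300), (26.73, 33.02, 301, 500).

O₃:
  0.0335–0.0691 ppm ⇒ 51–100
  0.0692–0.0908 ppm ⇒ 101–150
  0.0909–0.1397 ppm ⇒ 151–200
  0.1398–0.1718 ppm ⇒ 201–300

SO₂: 302.8 ∈ [93.1, 423.5] ↔ index [51, 100].
51 + (302.8−93.1)·(100−51)/(423.5−93.1) = 51 + 209.7·49/330.4 ≈ 82.10, so AQI = 82.
PM2.5: row 262.549–348.175 (AQI 201–300). (300−201)·(290.310−262.549)/(348.175−262.549) + 201 = 99·27.761/85.626 + 201 ≈ 233.10 → 233.
CO: 22.94 lies in 22.05–26.72, so I_lo=201, I_hi=300, C_lo=22.05, C_hi=26.72.
(300−201)/(26.72−22.05) × (22.94−22.05) + 201 = 99/4.67 × 0.89 + 201 ≈ 219.87 → 220.
O₃: 0.1083 ∈ [0.0909, 0.1397] ↔ index [151, 200].
151 + (0.1083−0.0909)·(200−151)/(0.1397−0.0909) = 151 + 0.0174·49/0.0488 ≈ 168.47, so AQI = 168.
Sub-indices: SO₂→82, PM2.5→233, CO→220, O₃→168. Overall AQI = max = 233; dominant pollutant is PM2.5.

233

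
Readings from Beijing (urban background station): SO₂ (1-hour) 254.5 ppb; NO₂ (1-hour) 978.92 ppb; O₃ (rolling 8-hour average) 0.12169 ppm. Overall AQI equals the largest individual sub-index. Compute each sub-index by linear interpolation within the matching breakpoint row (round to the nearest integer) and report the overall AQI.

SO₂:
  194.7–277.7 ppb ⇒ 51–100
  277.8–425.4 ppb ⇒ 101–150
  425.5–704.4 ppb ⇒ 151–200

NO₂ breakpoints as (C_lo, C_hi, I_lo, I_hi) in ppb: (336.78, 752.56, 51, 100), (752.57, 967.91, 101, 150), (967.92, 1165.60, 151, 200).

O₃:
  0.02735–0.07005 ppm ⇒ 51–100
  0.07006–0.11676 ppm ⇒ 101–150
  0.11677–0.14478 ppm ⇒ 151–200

SO₂: row 194.7–277.7 (AQI 51–100). (100−51)·(254.5−194.7)/(277.7−194.7) + 51 = 49·59.8/83.0 + 51 ≈ 86.30 → 86.
NO₂ 978.92: bracket 967.92–1165.60 → index 151–200; slope 49/197.68, offset 11.00.
AQI = 151 + 49/197.68·11.00 ≈ 153.73 ⇒ 154.
O₃: row 0.11677–0.14478 (AQI 151–200). (200−151)·(0.12169−0.11677)/(0.14478−0.11677) + 151 = 49·0.00492/0.02801 + 151 ≈ 159.61 → 160.
Sub-indices: SO₂→86, NO₂→154, O₃→160. Overall AQI = max = 160; dominant pollutant is O₃.
AQI 160: Unhealthy.

160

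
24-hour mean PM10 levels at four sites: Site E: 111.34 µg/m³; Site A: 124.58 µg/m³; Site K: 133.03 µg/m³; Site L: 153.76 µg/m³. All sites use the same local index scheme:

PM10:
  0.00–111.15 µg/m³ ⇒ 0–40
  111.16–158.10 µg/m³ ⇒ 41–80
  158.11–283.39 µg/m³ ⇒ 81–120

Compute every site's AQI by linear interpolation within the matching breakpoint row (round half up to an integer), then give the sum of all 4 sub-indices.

228

Site E: row 111.16–158.10 (AQI 41–80). (80−41)·(111.34−111.16)/(158.10−111.16) + 41 = 39·0.18/46.94 + 41 ≈ 41.15 → 41.
Site A: 124.58 ∈ [111.16, 158.10] ↔ index [41, 80].
41 + (124.58−111.16)·(80−41)/(158.10−111.16) = 41 + 13.42·39/46.94 ≈ 52.15, so AQI = 52.
Site K: 133.03 ∈ [111.16, 158.10] ↔ index [41, 80].
41 + (133.03−111.16)·(80−41)/(158.10−111.16) = 41 + 21.87·39/46.94 ≈ 59.17, so AQI = 59.
Site L 153.76: bracket 111.16–158.10 → index 41–80; slope 39/46.94, offset 42.60.
AQI = 41 + 39/46.94·42.60 ≈ 76.39 ⇒ 76.
AQIs: Site E=41, Site A=52, Site K=59, Site L=76. Sum = 41 + 52 + 59 + 76 = 228.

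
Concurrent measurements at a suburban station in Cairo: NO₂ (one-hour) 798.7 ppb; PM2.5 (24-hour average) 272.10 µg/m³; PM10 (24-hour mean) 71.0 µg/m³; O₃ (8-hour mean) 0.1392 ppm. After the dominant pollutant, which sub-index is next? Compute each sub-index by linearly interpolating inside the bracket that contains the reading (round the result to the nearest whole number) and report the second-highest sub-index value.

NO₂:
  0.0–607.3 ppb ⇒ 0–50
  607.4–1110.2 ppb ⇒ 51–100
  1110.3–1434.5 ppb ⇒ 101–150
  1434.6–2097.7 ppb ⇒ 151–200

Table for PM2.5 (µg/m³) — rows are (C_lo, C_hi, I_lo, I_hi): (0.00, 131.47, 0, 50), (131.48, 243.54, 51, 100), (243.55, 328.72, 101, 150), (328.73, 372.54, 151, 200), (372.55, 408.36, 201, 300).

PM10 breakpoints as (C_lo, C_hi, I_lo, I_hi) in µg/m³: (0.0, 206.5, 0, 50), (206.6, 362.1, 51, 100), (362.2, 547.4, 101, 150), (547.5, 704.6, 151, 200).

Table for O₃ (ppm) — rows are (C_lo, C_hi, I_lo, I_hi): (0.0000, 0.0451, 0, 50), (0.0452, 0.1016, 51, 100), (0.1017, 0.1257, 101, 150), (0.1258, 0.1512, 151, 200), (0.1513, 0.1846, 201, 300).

117

NO₂: row 607.4–1110.2 (AQI 51–100). (100−51)·(798.7−607.4)/(1110.2−607.4) + 51 = 49·191.3/502.8 + 51 ≈ 69.64 → 70.
PM2.5: 272.10 lies in 243.55–328.72, so I_lo=101, I_hi=150, C_lo=243.55, C_hi=328.72.
(150−101)/(328.72−243.55) × (272.10−243.55) + 101 = 49/85.17 × 28.55 + 101 ≈ 117.43 → 117.
PM10: row 0.0–206.5 (AQI 0–50). (50−0)·(71.0−0.0)/(206.5−0.0) + 0 = 50·71.0/206.5 + 0 ≈ 17.19 → 17.
O₃: row 0.1258–0.1512 (AQI 151–200). (200−151)·(0.1392−0.1258)/(0.1512−0.1258) + 151 = 49·0.0134/0.0254 + 151 ≈ 176.85 → 177.
Sub-indices: NO₂→70, PM2.5→117, PM10→17, O₃→177. Ranked high→low: 177, 117, 70, 17. Second-highest sub-index = 117.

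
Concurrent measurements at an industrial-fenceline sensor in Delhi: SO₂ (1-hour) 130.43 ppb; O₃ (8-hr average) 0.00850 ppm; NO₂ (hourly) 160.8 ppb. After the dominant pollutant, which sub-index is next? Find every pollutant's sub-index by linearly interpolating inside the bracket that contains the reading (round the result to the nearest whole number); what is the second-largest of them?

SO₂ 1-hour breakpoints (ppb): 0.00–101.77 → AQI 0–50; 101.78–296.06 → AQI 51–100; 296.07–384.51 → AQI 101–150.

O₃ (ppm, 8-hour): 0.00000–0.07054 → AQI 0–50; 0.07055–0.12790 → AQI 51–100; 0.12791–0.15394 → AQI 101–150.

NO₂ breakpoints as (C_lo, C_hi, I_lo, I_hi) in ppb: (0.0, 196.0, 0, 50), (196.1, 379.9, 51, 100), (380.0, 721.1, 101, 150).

41

SO₂ 130.43: bracket 101.78–296.06 → index 51–100; slope 49/194.28, offset 28.65.
AQI = 51 + 49/194.28·28.65 ≈ 58.23 ⇒ 58.
O₃ 0.00850: bracket 0.00000–0.07054 → index 0–50; slope 50/0.07054, offset 0.00850.
AQI = 0 + 50/0.07054·0.00850 ≈ 6.02 ⇒ 6.
NO₂: 160.8 ∈ [0.0, 196.0] ↔ index [0, 50].
0 + (160.8−0.0)·(50−0)/(196.0−0.0) = 0 + 160.8·50/196.0 ≈ 41.02, so AQI = 41.
Sub-indices: SO₂→58, O₃→6, NO₂→41. Ranked high→low: 58, 41, 6. Second-highest sub-index = 41.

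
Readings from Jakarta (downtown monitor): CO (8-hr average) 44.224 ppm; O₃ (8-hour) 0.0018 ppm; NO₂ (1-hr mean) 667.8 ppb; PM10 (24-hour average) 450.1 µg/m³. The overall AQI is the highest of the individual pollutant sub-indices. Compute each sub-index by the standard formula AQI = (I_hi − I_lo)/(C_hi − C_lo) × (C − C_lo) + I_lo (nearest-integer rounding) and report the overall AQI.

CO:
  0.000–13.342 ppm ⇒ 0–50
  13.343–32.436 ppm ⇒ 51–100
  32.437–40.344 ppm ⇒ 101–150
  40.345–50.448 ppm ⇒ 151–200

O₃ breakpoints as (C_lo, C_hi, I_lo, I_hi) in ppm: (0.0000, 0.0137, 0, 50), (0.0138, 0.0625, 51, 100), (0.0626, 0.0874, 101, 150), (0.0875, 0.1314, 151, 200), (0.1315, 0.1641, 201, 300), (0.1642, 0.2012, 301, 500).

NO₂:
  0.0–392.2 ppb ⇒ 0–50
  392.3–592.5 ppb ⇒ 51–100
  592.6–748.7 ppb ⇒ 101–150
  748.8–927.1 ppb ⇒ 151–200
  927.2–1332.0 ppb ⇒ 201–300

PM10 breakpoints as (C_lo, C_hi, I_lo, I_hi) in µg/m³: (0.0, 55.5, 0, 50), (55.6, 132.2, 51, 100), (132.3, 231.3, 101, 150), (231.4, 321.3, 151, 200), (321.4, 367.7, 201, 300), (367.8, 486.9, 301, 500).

CO 44.224: bracket 40.345–50.448 → index 151–200; slope 49/10.103, offset 3.879.
AQI = 151 + 49/10.103·3.879 ≈ 169.81 ⇒ 170.
O₃: 0.0018 lies in 0.0000–0.0137, so I_lo=0, I_hi=50, C_lo=0.0000, C_hi=0.0137.
(50−0)/(0.0137−0.0000) × (0.0018−0.0000) + 0 = 50/0.0137 × 0.0018 + 0 ≈ 6.57 → 7.
NO₂: 667.8 ∈ [592.6, 748.7] ↔ index [101, 150].
101 + (667.8−592.6)·(150−101)/(748.7−592.6) = 101 + 75.2·49/156.1 ≈ 124.61, so AQI = 125.
PM10: 450.1 lies in 367.8–486.9, so I_lo=301, I_hi=500, C_lo=367.8, C_hi=486.9.
(500−301)/(486.9−367.8) × (450.1−367.8) + 301 = 199/119.1 × 82.3 + 301 ≈ 438.51 → 439.
Sub-indices: CO→170, O₃→7, NO₂→125, PM10→439. Overall AQI = max = 439; dominant pollutant is PM10.

439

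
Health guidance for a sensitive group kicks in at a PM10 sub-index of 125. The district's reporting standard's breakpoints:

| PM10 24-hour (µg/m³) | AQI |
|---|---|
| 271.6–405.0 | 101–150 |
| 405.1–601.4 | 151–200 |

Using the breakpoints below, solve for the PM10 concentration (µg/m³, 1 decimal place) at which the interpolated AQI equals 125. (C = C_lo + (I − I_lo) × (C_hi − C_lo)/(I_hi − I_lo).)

336.9

AQI 125 lies in the 101–150 band, which corresponds to 271.6–405.0 µg/m³.
C = 271.6 + (125−101)×(405.0−271.6)/(150−101) = 271.6 + 24×133.4/49 ≈ 336.939 µg/m³ → 336.9 µg/m³ to 1 dp.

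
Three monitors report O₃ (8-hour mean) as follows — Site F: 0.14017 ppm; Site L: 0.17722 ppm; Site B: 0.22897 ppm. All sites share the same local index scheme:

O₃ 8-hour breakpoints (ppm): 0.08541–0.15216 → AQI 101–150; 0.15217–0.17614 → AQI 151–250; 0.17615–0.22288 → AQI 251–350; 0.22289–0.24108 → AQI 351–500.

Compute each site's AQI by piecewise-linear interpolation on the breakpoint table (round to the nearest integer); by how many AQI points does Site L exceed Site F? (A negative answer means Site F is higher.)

Site F: 0.14017 ∈ [0.08541, 0.15216] ↔ index [101, 150].
101 + (0.14017−0.08541)·(150−101)/(0.15216−0.08541) = 101 + 0.05476·49/0.06675 ≈ 141.20, so AQI = 141.
Site L: row 0.17615–0.22288 (AQI 251–350). (350−251)·(0.17722−0.17615)/(0.22288−0.17615) + 251 = 99·0.00107/0.04673 + 251 ≈ 253.27 → 253.
Site B: 0.22897 ∈ [0.22289, 0.24108] ↔ index [351, 500].
351 + (0.22897−0.22289)·(500−351)/(0.24108−0.22289) = 351 + 0.00608·149/0.01819 ≈ 400.80, so AQI = 401.
AQIs: Site F=141, Site L=253, Site B=401. Site L (253) − Site F (141) = 112.

112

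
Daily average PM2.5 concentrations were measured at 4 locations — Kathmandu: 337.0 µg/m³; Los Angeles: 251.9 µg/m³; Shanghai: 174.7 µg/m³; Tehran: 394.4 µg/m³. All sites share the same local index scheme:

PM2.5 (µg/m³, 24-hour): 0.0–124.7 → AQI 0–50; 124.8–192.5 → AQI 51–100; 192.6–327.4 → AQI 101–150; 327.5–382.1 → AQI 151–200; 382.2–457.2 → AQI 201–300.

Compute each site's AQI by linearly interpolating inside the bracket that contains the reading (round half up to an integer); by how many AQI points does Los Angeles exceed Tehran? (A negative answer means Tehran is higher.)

Kathmandu: 337.0 lies in 327.5–382.1, so I_lo=151, I_hi=200, C_lo=327.5, C_hi=382.1.
(200−151)/(382.1−327.5) × (337.0−327.5) + 151 = 49/54.6 × 9.5 + 151 ≈ 159.53 → 160.
Los Angeles: 251.9 lies in 192.6–327.4, so I_lo=101, I_hi=150, C_lo=192.6, C_hi=327.4.
(150−101)/(327.4−192.6) × (251.9−192.6) + 101 = 49/134.8 × 59.3 + 101 ≈ 122.56 → 123.
Shanghai: 174.7 lies in 124.8–192.5, so I_lo=51, I_hi=100, C_lo=124.8, C_hi=192.5.
(100−51)/(192.5−124.8) × (174.7−124.8) + 51 = 49/67.7 × 49.9 + 51 ≈ 87.12 → 87.
Tehran: 394.4 lies in 382.2–457.2, so I_lo=201, I_hi=300, C_lo=382.2, C_hi=457.2.
(300−201)/(457.2−382.2) × (394.4−382.2) + 201 = 99/75.0 × 12.2 + 201 ≈ 217.10 → 217.
AQIs: Kathmandu=160, Los Angeles=123, Shanghai=87, Tehran=217. Los Angeles (123) − Tehran (217) = -94.

-94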